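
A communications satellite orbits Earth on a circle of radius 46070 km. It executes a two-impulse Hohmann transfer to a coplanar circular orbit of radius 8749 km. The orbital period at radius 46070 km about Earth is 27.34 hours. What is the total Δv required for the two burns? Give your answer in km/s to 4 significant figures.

Δv = 3.280 km/s

From Kepler's third law T² = 4π²r³/μ at r = 46070 km, T = 27.34 hours = 27.34 × 3600 s = 98424 s: μ = 4π²r³/T² = 3.98485×10^5 km³/s².
Transfer-ellipse semi-major axis a_t = (r₁ + r₂)/2 = (46070 + 8749)/2 = 27409.5 km.
Circular speed at r₁: v₁ = √(μ/r₁) = √(3.98485×10^5/46070) = 2.941 km/s.
On the transfer ellipse at r₁, vis-viva equation gives v_a = √[μ(2/r₁ − 1/a_t)] = 1.662 km/s.
First burn Δv₁ = |v_a − v₁| = 1.279 km/s.
At r₂, v₂ = √(μ/r₂) = 6.749 km/s.
Transfer-orbit speed at r₂: v_p = √[μ(2/r₂ − 1/a_t)] = 8.750 km/s.
Second burn Δv₂ = |v₂ − v_p| = 2.001 km/s.
Total Δv = Δv₁ + Δv₂ = 3.280 km/s.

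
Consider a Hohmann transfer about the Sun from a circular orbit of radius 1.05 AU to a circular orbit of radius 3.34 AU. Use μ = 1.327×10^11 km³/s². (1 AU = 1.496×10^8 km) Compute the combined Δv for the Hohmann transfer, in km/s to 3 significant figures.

Δv = 11.8 km/s

In km: r₁ = 1.05 × 1.496×10^8 = 1.5708×10^8 km; r₂ = 3.34 × 1.496×10^8 = 4.99664×10^8 km.
Semi-major axis of the transfer orbit: a_t = (1.5708×10^8 + 4.99664×10^8)/2 = 3.28372×10^8 km.
Circular speed at r₁: v₁ = √(μ/r₁) = √(1.327×10^11/1.5708×10^8) = 29.065 km/s.
On the transfer ellipse at r₁, vis-viva equation gives v_p = √[μ(2/r₁ − 1/a_t)] = 35.853 km/s.
First burn Δv₁ = |v_p − v₁| = 6.788 km/s.
Circular speed at r₂: v₂ = √(μ/r₂) = 16.2966 km/s.
Transfer-orbit speed at r₂: v_a = √[μ(2/r₂ − 1/a_t)] = 11.2713 km/s.
Second burn Δv₂ = |v₂ − v_a| = 5.025 km/s.
Δv = Δv₁ + Δv₂ = 6.788 + 5.025 = 11.81 km/s.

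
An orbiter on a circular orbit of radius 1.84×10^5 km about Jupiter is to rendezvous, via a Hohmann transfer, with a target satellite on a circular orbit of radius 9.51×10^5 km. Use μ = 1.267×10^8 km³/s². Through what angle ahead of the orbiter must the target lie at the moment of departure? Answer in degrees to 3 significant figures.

Semi-major axis of the transfer orbit: a_t = (1.840×10^5 + 9.510×10^5)/2 = 5.675×10^5 km.
The half-period of the transfer ellipse is t = π√(a_t³/μ) = 1.1932×10^5 s.
Target angular speed ω₂ = √(μ/r₂³) = 1.2137×10^-5 rad/s.
Angle swept by the target during transfer: ω₂·t = 1.4482 rad = 82.98°.
The orbiter traverses 180° on the transfer ellipse, so the target must lead by 180° − 82.98° = 97.0°.

φ = 97.0°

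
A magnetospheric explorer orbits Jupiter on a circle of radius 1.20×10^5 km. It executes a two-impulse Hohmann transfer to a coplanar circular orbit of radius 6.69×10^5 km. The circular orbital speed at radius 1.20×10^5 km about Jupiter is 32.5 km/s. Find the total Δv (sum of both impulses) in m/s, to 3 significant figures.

From the circular-orbit relation v² = μ/r at r = 1.20×10^5 km: μ = v²r = (32.5)² × 1.20×10^5 = 1.26750×10^8 km³/s².
The Hohmann ellipse has a_t = (r₁ + r₂)/2 = 3.945×10^5 km.
At r₁ the circular-orbit speed is v₁ = √(μ/r₁) = 32.500 km/s.
Transfer-orbit speed at r₁ (v² = μ(2/r − 1/a)): v_p = √[μ(2/r₁ − 1/a_t)] = 42.323 km/s.
First burn Δv₁ = |v_p − v₁| = 9.823 km/s.
At r₂, v₂ = √(μ/r₂) = 13.7645 km/s.
Transfer-orbit speed at r₂: v_a = √[μ(2/r₂ − 1/a_t)] = 7.59151 km/s.
Second burn Δv₂ = |v₂ − v_a| = 6.173 km/s.
Δv = Δv₁ + Δv₂ = 9.823 + 6.173 = 16.00 km/s.

Δv = 16000 m/s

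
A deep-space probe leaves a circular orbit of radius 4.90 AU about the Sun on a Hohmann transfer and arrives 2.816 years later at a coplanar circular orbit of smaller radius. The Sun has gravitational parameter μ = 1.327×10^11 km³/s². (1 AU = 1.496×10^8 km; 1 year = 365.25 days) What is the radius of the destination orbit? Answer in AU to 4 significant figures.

r₂ = 1.431 AU

In km: r₁ = 4.90 × 1.496×10^8 = 7.3304×10^8 km.
Transfer time t = 2.816 years × 365.25 × 86400 s = 8.88662016×10^7 s, and t = π√(a_t³/μ).
So a_t = (μ t²/π²)^(1/3) = (1.327×10^11 × (8.88662016×10^7)² / π²)^(1/3) = 4.7353×10^8 km.
Since a_t = (r₁ + r₂)/2, r₂ = 2a_t − r₁ = 2×4.7353×10^8 − 7.3304×10^8 = 2.1402×10^8 km.
In AU: r₂ = 2.1402×10^8 / 1.496×10^8 = 1.431 AU.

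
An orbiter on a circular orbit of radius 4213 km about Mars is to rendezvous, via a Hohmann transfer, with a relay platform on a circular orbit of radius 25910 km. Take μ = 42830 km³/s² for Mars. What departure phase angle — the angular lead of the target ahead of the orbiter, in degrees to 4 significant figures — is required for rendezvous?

φ = 100.2°

The Hohmann ellipse has a_t = (r₁ + r₂)/2 = 15061.5 km.
The half-period of the transfer ellipse is t = π√(a_t³/μ) = 28059.4 s.
Target angular speed ω₂ = √(μ/r₂³) = 4.96218×10^-5 rad/s.
Angle swept by the target during transfer: ω₂·t = 1.3924 rad = 79.78°.
The orbiter traverses 180° on the transfer ellipse, so the target must lead by 180° − 79.78° = 100.2°.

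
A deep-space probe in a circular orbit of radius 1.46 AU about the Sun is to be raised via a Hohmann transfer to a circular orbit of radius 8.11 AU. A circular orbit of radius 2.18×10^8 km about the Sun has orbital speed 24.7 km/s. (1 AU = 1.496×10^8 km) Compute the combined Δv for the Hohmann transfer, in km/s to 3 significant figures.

From the circular-orbit relation v² = μ/r at r = 2.18×10^8 km: μ = v²r = (24.7)² × 2.18×10^8 = 1.33000×10^11 km³/s².
In km: r₁ = 1.46 × 1.496×10^8 = 2.18416×10^8 km; r₂ = 8.11 × 1.496×10^8 = 1.213256×10^9 km.
The Hohmann ellipse has a_t = (r₁ + r₂)/2 = 7.15836×10^8 km.
Circular speed at r₁: v₁ = √(μ/r₁) = √(1.33000×10^11/2.18416×10^8) = 24.6765 km/s.
Transfer-orbit speed at r₁ (v² = μ(2/r − 1/a)): v_p = √[μ(2/r₁ − 1/a_t)] = 32.1257 km/s.
First burn Δv₁ = |v_p − v₁| = 7.449 km/s.
Circular speed at r₂: v₂ = √(μ/r₂) = 10.47 km/s.
Transfer-orbit speed at r₂: v_a = √[μ(2/r₂ − 1/a_t)] = 5.783 km/s.
Second burn Δv₂ = |v₂ − v_a| = 4.687 km/s.
Δv = Δv₁ + Δv₂ = 7.449 + 4.687 = 12.14 km/s.

Δv = 12.1 km/s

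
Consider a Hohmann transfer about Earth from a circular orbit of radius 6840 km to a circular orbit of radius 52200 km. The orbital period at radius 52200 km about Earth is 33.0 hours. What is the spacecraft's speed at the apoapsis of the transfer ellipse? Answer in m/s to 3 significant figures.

From Kepler's third law T² = 4π²r³/μ at r = 52200 km, T = 33.0 hours = 33.0 × 3600 s = 1.188×10^5 s: μ = 4π²r³/T² = 3.97867×10^5 km³/s².
Semi-major axis of the transfer orbit: a_t = (6840 + 52200)/2 = 29520 km.
The apoapsis of the transfer ellipse is at r = 52200 km.
Vis-viva: v = √[μ(2/r − 1/a_t)] = √[3.97867×10^5 × (2/52200 − 1/29520)] = 1.329 km/s.

v = 1330 m/s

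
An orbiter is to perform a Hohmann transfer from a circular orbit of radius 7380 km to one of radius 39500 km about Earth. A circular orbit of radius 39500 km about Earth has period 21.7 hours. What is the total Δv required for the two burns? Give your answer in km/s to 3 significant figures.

From Kepler's third law T² = 4π²r³/μ at r = 39500 km, T = 21.7 hours = 21.7 × 3600 s = 78120 s: μ = 4π²r³/T² = 3.98682×10^5 km³/s².
Semi-major axis of the transfer orbit: a_t = (7380 + 39500)/2 = 23440 km.
At r₁ the circular-orbit speed is v₁ = √(μ/r₁) = 7.34996 km/s.
On the transfer ellipse at r₁, vis-viva gives v_p = √[μ(2/r₁ − 1/a_t)] = 9.54124 km/s.
First burn Δv₁ = |v_p − v₁| = 2.1913 km/s.
At r₂, v₂ = √(μ/r₂) = 3.17698 km/s.
Transfer-orbit speed at r₂: v_a = √[μ(2/r₂ − 1/a_t)] = 1.78264 km/s.
Second burn Δv₂ = |v₂ − v_a| = 1.3943 km/s.
Δv = Δv₁ + Δv₂ = 2.1913 + 1.3943 = 3.586 km/s.

Δv = 3.59 km/s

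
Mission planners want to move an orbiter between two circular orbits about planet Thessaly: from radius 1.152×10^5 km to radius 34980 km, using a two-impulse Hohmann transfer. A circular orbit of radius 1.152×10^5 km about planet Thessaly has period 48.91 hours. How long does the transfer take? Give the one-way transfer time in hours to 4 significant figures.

From Kepler's third law T² = 4π²r³/μ at r = 1.152×10^5 km, T = 48.91 hours = 48.91 × 3600 s = 1.76076×10^5 s: μ = 4π²r³/T² = 1.94678×10^6 km³/s².
Semi-major axis of the transfer orbit: a_t = (1.152×10^5 + 34980)/2 = 75090 km.
Half the transfer-orbit period gives t = π√(a_t³/μ) = 46330 s.
Converting: 46330 s ÷ 3600 s/hour = 12.87 hours.

t = 12.87 hours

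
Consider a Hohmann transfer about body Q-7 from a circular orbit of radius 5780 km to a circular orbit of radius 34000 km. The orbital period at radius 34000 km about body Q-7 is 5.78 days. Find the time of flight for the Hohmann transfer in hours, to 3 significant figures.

From Kepler's third law T² = 4π²r³/μ at r = 34000 km, T = 5.78 days = 5.78 × 86400 s = 4.99392×10^5 s: μ = 4π²r³/T² = 6221.76 km³/s².
Semi-major axis of the transfer orbit: a_t = (5780 + 34000)/2 = 19890 km.
Transfer time t = π√(a_t³/μ) = π√((19890)³ / 6221.76) = 1.117×10^5 s.
Converting: 1.117×10^5 s ÷ 3600 s/hour = 31.0 hours.

t = 31.0 hours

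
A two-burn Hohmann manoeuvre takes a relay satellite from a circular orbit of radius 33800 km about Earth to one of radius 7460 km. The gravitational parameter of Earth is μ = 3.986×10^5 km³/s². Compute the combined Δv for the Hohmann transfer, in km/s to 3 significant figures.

Δv = 3.42 km/s

Transfer-ellipse semi-major axis a_t = (r₁ + r₂)/2 = (33800 + 7460)/2 = 20630 km.
At r₁ the circular-orbit speed is v₁ = √(μ/r₁) = 3.434 km/s.
Transfer-orbit speed at r₁ (vis-viva): v_a = √[μ(2/r₁ − 1/a_t)] = 2.065 km/s.
First burn Δv₁ = |v_a − v₁| = 1.369 km/s.
Circular speed at r₂: v₂ = √(μ/r₂) = 7.3097 km/s.
Transfer-orbit speed at r₂: v_p = √[μ(2/r₂ − 1/a_t)] = 9.3564 km/s.
Second burn Δv₂ = |v₂ − v_p| = 2.047 km/s.
Δv = Δv₁ + Δv₂ = 1.369 + 2.047 = 3.416 km/s.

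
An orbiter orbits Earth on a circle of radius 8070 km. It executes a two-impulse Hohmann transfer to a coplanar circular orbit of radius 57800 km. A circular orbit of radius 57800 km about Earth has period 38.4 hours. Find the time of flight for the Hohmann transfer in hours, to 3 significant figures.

From Kepler's third law T² = 4π²r³/μ at r = 57800 km, T = 38.4 hours = 38.4 × 3600 s = 1.3824×10^5 s: μ = 4π²r³/T² = 3.98911×10^5 km³/s².
Semi-major axis of the transfer orbit: a_t = (8070 + 57800)/2 = 32935 km.
By Kepler's third law the transfer-orbit period is T = 2π√(a_t³/μ), so t = T/2 = 29730 s.
Converting: 29730 s ÷ 3600 s/hour = 8.26 hours.

t = 8.26 hours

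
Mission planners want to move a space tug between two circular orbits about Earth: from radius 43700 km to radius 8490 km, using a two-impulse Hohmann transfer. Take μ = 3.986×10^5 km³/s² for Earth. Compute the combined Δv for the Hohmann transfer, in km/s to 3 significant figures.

The Hohmann ellipse has a_t = (r₁ + r₂)/2 = 26095 km.
Circular speed at r₁: v₁ = √(μ/r₁) = √(3.986×10^5/43700) = 3.020146 km/s.
Transfer-orbit speed at r₁ (vis-viva equation): v_a = √[μ(2/r₁ − 1/a_t)] = 1.722674 km/s.
First burn Δv₁ = |v_a − v₁| = 1.29747 km/s.
Circular speed at r₂: v₂ = √(μ/r₂) = 6.85196 km/s.
Transfer-orbit speed at r₂: v_p = √[μ(2/r₂ − 1/a_t)] = 8.86700 km/s.
Second burn Δv₂ = |v₂ − v_p| = 2.01504 km/s.
Δv = Δv₁ + Δv₂ = 1.29747 + 2.01504 = 3.313 km/s.

Δv = 3.31 km/s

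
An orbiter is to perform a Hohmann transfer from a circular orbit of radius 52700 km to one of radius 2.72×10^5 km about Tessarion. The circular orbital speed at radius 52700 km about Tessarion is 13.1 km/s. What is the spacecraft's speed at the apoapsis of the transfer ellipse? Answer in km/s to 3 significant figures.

v = 3.29 km/s

From the circular-orbit relation v² = μ/r at r = 52700 km: μ = v²r = (13.1)² × 52700 = 9.04385×10^6 km³/s².
The Hohmann ellipse has a_t = (r₁ + r₂)/2 = 1.6235×10^5 km.
At apoapsis, r = 2.720×10^5 km.
Vis-viva: v = √[μ(2/r − 1/a_t)] = √[9.04385×10^6 × (2/2.720×10^5 − 1/1.6235×10^5)] = 3.285 km/s.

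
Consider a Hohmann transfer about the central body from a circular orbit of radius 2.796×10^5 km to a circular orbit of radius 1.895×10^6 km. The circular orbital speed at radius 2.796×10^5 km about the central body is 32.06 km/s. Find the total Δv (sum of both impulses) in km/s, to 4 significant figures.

From the circular-orbit relation v² = μ/r at r = 2.796×10^5 km: μ = v²r = (32.06)² × 2.796×10^5 = 2.87385×10^8 km³/s².
Transfer-ellipse semi-major axis a_t = (r₁ + r₂)/2 = (2.796×10^5 + 1.895×10^6)/2 = 1.0873×10^6 km.
At r₁ the circular-orbit speed is v₁ = √(μ/r₁) = 32.06 km/s.
On the transfer ellipse at r₁, vis-viva equation gives v_p = √[μ(2/r₁ − 1/a_t)] = 42.32 km/s.
First burn Δv₁ = |v_p − v₁| = 10.26 km/s.
At r₂, v₂ = √(μ/r₂) = 12.315 km/s.
Transfer-orbit speed at r₂: v_a = √[μ(2/r₂ − 1/a_t)] = 6.2448 km/s.
Second burn Δv₂ = |v₂ − v_a| = 6.070 km/s.
Δv = Δv₁ + Δv₂ = 10.26 + 6.070 = 16.33 km/s.

Δv = 16.33 km/s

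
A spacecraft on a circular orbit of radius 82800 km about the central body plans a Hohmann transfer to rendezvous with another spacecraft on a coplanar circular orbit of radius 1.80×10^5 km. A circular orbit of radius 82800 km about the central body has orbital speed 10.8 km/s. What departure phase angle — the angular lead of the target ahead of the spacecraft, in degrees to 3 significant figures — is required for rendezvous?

From the circular-orbit relation v² = μ/r at r = 82800 km: μ = v²r = (10.8)² × 82800 = 9.65779×10^6 km³/s².
The Hohmann ellipse has a_t = (r₁ + r₂)/2 = 1.314×10^5 km.
Transfer time t = π√(a_t³/μ) = 48150.85 s.
The target's mean motion on its circular orbit is ω₂ = √(μ/r₂³) = 4.069398×10^-5 rad/s.
Angle swept by the target during transfer: ω₂·t = 1.9594 rad = 112.3°.
Arrival is 180° from departure on the ellipse, so φ = 180° − 112.3° = 67.7°.

φ = 67.7°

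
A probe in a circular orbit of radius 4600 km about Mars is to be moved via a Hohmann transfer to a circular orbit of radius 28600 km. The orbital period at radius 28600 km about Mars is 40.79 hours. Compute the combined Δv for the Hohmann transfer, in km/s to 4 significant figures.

Δv = 1.533 km/s

From Kepler's third law T² = 4π²r³/μ at r = 28600 km, T = 40.79 hours = 40.79 × 3600 s = 1.46844×10^5 s: μ = 4π²r³/T² = 42829.7 km³/s².
The Hohmann ellipse has a_t = (r₁ + r₂)/2 = 16600 km.
Circular speed at r₁: v₁ = √(μ/r₁) = √(42829.7/4600) = 3.0514 km/s.
Transfer-orbit speed at r₁ (vis-viva): v_p = √[μ(2/r₁ − 1/a_t)] = 4.0052 km/s.
First burn Δv₁ = |v_p − v₁| = 0.9538 km/s.
Circular speed at r₂: v₂ = √(μ/r₂) = 1.223742 km/s.
Transfer-orbit speed at r₂: v_a = √[μ(2/r₂ − 1/a_t)] = 0.6441909 km/s.
Second burn Δv₂ = |v₂ − v_a| = 0.5796 km/s.
Total Δv = Δv₁ + Δv₂ = 1.533 km/s.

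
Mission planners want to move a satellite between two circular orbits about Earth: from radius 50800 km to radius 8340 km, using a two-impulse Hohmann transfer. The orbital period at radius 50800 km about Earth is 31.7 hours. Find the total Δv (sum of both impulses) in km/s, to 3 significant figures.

Δv = 3.46 km/s

From Kepler's third law T² = 4π²r³/μ at r = 50800 km, T = 31.7 hours = 31.7 × 3600 s = 1.1412×10^5 s: μ = 4π²r³/T² = 3.97400×10^5 km³/s².
Transfer-ellipse semi-major axis a_t = (r₁ + r₂)/2 = (50800 + 8340)/2 = 29570 km.
Circular speed at r₁: v₁ = √(μ/r₁) = √(3.97400×10^5/50800) = 2.7969 km/s.
On the transfer ellipse at r₁, vis-viva gives v_a = √[μ(2/r₁ − 1/a_t)] = 1.4854 km/s.
First burn Δv₁ = |v_a − v₁| = 1.3115 km/s.
At r₂, v₂ = √(μ/r₂) = 6.9029 km/s.
Transfer-orbit speed at r₂: v_p = √[μ(2/r₂ − 1/a_t)] = 9.0477 km/s.
Second burn Δv₂ = |v₂ − v_p| = 2.1448 km/s.
Total Δv = Δv₁ + Δv₂ = 3.456 km/s.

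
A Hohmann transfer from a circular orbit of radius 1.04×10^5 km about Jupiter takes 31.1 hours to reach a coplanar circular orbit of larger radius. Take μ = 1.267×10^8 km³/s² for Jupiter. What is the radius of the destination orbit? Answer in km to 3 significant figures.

Transfer time t = 31.1 hours = 1.1196×10^5 s, and t = π√(a_t³/μ).
So a_t = (μ t²/π²)^(1/3) = (1.267×10^8 × (1.1196×10^5)² / π²)^(1/3) = 5.4392×10^5 km.
Since a_t = (r₁ + r₂)/2, r₂ = 2a_t − r₁ = 2×5.4392×10^5 − 1.040×10^5 = 9.8384×10^5 km.

r₂ = 9.84×10^5 km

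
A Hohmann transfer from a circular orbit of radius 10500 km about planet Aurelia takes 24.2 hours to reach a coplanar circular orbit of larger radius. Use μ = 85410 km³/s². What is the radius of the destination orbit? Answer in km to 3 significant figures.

r₂ = 70200 km

Transfer time t = 24.2 hours = 87120 s, and t = π√(a_t³/μ).
So a_t = (μ t²/π²)^(1/3) = (85410 × (87120)² / π²)^(1/3) = 40347 km.
Since a_t = (r₁ + r₂)/2, r₂ = 2a_t − r₁ = 2×40347 − 10500 = 70194 km.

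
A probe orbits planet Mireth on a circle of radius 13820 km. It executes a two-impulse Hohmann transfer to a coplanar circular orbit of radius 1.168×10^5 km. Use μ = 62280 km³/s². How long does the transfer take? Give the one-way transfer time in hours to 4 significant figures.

Semi-major axis of the transfer orbit: a_t = (13820 + 1.168×10^5)/2 = 65310 km.
By Kepler's third law the transfer-orbit period is T = 2π√(a_t³/μ), so t = T/2 = 2.101×10^5 s.
Converting: 2.101×10^5 s ÷ 3600 s/hour = 58.36 hours.

t = 58.36 hours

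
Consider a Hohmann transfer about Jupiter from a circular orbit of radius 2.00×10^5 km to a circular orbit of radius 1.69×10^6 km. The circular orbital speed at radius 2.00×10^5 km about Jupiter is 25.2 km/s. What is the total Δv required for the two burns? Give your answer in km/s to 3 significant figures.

Δv = 13.2 km/s

From the circular-orbit relation v² = μ/r at r = 2.00×10^5 km: μ = v²r = (25.2)² × 2.00×10^5 = 1.27008×10^8 km³/s².
Semi-major axis of the transfer orbit: a_t = (2.000×10^5 + 1.690×10^6)/2 = 9.450×10^5 km.
At r₁ the circular-orbit speed is v₁ = √(μ/r₁) = 25.20 km/s.
Transfer-orbit speed at r₁ (vis-viva equation): v_p = √[μ(2/r₁ − 1/a_t)] = 33.70 km/s.
First burn Δv₁ = |v_p − v₁| = 8.500 km/s.
Circular speed at r₂: v₂ = √(μ/r₂) = 8.669 km/s.
Transfer-orbit speed at r₂: v_a = √[μ(2/r₂ − 1/a_t)] = 3.988 km/s.
Second burn Δv₂ = |v₂ − v_a| = 4.681 km/s.
Total Δv = Δv₁ + Δv₂ = 13.18 km/s.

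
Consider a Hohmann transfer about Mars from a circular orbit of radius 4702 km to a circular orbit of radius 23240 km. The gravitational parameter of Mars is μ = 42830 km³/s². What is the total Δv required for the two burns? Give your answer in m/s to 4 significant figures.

Transfer-ellipse semi-major axis a_t = (r₁ + r₂)/2 = (4702 + 23240)/2 = 13971 km.
Circular speed at r₁: v₁ = √(μ/r₁) = √(42830/4702) = 3.018094 km/s.
Transfer-orbit speed at r₁ (vis-viva): v_p = √[μ(2/r₁ − 1/a_t)] = 3.892575 km/s.
First burn Δv₁ = |v_p − v₁| = 0.87448 km/s.
At r₂, v₂ = √(μ/r₂) = 1.35755 km/s.
Transfer-orbit speed at r₂: v_a = √[μ(2/r₂ − 1/a_t)] = 0.787560 km/s.
Second burn Δv₂ = |v₂ − v_a| = 0.56999 km/s.
Total Δv = Δv₁ + Δv₂ = 1.444 km/s.

Δv = 1444 m/s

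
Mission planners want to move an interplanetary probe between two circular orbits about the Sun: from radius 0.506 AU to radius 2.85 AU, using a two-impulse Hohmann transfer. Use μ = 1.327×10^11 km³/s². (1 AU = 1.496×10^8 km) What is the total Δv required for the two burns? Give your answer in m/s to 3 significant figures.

In km: r₁ = 0.506 × 1.496×10^8 = 7.56976×10^7 km; r₂ = 2.85 × 1.496×10^8 = 4.2636×10^8 km.
Semi-major axis of the transfer orbit: a_t = (7.56976×10^7 + 4.2636×10^8)/2 = 2.510288×10^8 km.
At r₁ the circular-orbit speed is v₁ = √(μ/r₁) = 41.87 km/s.
On the transfer ellipse at r₁, vis-viva gives v_p = √[μ(2/r₁ − 1/a_t)] = 54.57 km/s.
First burn Δv₁ = |v_p − v₁| = 12.70 km/s.
Circular speed at r₂: v₂ = √(μ/r₂) = 17.642 km/s.
Transfer-orbit speed at r₂: v_a = √[μ(2/r₂ − 1/a_t)] = 9.6878 km/s.
Second burn Δv₂ = |v₂ − v_a| = 7.954 km/s.
Δv = Δv₁ + Δv₂ = 12.70 + 7.954 = 20.65 km/s.

Δv = 20700 m/s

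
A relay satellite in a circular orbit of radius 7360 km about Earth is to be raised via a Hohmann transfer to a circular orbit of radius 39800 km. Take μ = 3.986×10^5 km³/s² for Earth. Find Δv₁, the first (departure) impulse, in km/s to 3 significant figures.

Δv₁ = 2.20 km/s

Transfer-ellipse semi-major axis a_t = (r₁ + r₂)/2 = (7360 + 39800)/2 = 23580 km.
Circular speed at r = 7360 km: v_c = √(μ/r) = 7.359 km/s.
Transfer-orbit speed at the same r (vis-viva, a = a_t): v_t = √[μ(2/r − 1/a_t)] = 9.561 km/s.
Δv₁ = |v_t − v_c| = |9.561 − 7.359| = 2.202 km/s.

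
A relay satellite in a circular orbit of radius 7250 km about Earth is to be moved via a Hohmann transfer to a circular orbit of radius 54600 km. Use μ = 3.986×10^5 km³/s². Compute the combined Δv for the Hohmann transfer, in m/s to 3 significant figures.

The Hohmann ellipse has a_t = (r₁ + r₂)/2 = 30925 km.
Circular speed at r₁: v₁ = √(μ/r₁) = √(3.986×10^5/7250) = 7.4148 km/s.
On the transfer ellipse at r₁, v² = μ(2/r − 1/a) gives v_p = √[μ(2/r₁ − 1/a_t)] = 9.8524 km/s.
First burn Δv₁ = |v_p − v₁| = 2.4376 km/s.
At r₂, v₂ = √(μ/r₂) = 2.7019 km/s.
Transfer-orbit speed at r₂: v_a = √[μ(2/r₂ − 1/a_t)] = 1.3082 km/s.
Second burn Δv₂ = |v₂ − v_a| = 1.3937 km/s.
Total Δv = Δv₁ + Δv₂ = 3.831 km/s.

Δv = 3830 m/s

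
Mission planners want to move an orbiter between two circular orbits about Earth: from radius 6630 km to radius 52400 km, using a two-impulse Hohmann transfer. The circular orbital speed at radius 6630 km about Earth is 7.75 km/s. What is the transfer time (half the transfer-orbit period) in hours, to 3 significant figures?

From the circular-orbit relation v² = μ/r at r = 6630 km: μ = v²r = (7.75)² × 6630 = 3.98214×10^5 km³/s².
Semi-major axis of the transfer orbit: a_t = (6630 + 52400)/2 = 29515 km.
Half the transfer-orbit period gives t = π√(a_t³/μ) = 25240 s.
Converting: 25240 s ÷ 3600 s/hour = 7.01 hours.

t = 7.01 hours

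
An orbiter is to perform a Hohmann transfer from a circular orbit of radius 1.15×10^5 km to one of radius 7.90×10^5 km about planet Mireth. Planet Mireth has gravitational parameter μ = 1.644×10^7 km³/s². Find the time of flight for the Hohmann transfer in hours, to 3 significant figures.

The Hohmann ellipse has a_t = (r₁ + r₂)/2 = 4.525×10^5 km.
Half the transfer-orbit period gives t = π√(a_t³/μ) = 2.358×10^5 s.
Converting: 2.358×10^5 s ÷ 3600 s/hour = 65.5 hours.

t = 65.5 hours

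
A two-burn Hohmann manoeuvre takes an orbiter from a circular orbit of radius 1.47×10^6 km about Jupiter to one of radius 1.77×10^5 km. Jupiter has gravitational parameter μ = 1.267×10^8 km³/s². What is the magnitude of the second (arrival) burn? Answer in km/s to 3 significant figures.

Transfer-ellipse semi-major axis a_t = (r₁ + r₂)/2 = (1.470×10^6 + 1.770×10^5)/2 = 8.235×10^5 km.
Circular speed at r = 1.770×10^5 km: v_c = √(μ/r) = 26.755 km/s.
Vis-viva on the transfer ellipse at r = 1.770×10^5 km gives v_t = √[μ(2/r − 1/a_t)] = 35.746 km/s.
Δv₂ = |v_t − v_c| = |35.746 − 26.755| = 8.991 km/s.

Δv₂ = 8.99 km/s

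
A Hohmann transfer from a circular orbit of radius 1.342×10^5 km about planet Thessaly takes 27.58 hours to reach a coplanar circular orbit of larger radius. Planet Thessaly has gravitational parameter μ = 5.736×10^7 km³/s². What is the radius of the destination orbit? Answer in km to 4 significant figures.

r₂ = 6.368×10^5 km

Transfer time t = 27.58 hours = 99288 s, and t = π√(a_t³/μ).
So a_t = (μ t²/π²)^(1/3) = (5.736×10^7 × (99288)² / π²)^(1/3) = 3.8551×10^5 km.
Since a_t = (r₁ + r₂)/2, r₂ = 2a_t − r₁ = 2×3.8551×10^5 − 1.342×10^5 = 6.3682×10^5 km.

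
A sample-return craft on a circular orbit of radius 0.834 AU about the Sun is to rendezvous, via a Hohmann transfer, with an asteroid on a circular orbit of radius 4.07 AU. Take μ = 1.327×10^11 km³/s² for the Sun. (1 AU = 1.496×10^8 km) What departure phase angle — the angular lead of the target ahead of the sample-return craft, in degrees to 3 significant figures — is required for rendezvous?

φ = 95.8°

In km: r₁ = 0.834 × 1.496×10^8 = 1.247664×10^8 km; r₂ = 4.07 × 1.496×10^8 = 6.08872×10^8 km.
The Hohmann ellipse has a_t = (r₁ + r₂)/2 = 3.668192×10^8 km.
The half-period of the transfer ellipse is t = π√(a_t³/μ) = 6.059×10^7 s.
Target angular speed ω₂ = √(μ/r₂³) = 2.425×10^-8 rad/s.
Angle swept by the target during transfer: ω₂·t = 1.469 rad = 84.17°.
Arrival is 180° from departure on the ellipse, so φ = 180° − 84.17° = 95.8°.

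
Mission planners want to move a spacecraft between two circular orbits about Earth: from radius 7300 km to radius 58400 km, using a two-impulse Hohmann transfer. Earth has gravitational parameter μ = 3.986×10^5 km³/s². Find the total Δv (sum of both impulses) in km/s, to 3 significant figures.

Semi-major axis of the transfer orbit: a_t = (7300 + 58400)/2 = 32850 km.
Circular speed at r₁: v₁ = √(μ/r₁) = √(3.986×10^5/7300) = 7.389 km/s.
On the transfer ellipse at r₁, v² = μ(2/r − 1/a) gives v_p = √[μ(2/r₁ − 1/a_t)] = 9.852 km/s.
First burn Δv₁ = |v_p − v₁| = 2.463 km/s.
Circular speed at r₂: v₂ = √(μ/r₂) = 2.613 km/s.
Transfer-orbit speed at r₂: v_a = √[μ(2/r₂ − 1/a_t)] = 1.232 km/s.
Second burn Δv₂ = |v₂ − v_a| = 1.381 km/s.
Δv = Δv₁ + Δv₂ = 2.463 + 1.381 = 3.844 km/s.

Δv = 3.84 km/s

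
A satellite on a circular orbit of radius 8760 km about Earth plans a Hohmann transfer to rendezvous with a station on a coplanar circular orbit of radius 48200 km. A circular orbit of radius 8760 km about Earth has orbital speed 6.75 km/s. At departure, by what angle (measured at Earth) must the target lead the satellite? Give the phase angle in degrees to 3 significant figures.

From the circular-orbit relation v² = μ/r at r = 8760 km: μ = v²r = (6.75)² × 8760 = 3.99128×10^5 km³/s².
Transfer-ellipse semi-major axis a_t = (r₁ + r₂)/2 = (8760 + 48200)/2 = 28480 km.
The half-period of the transfer ellipse is t = π√(a_t³/μ) = 23900 s.
Target angular speed ω₂ = √(μ/r₂³) = 5.9702×10^-5 rad/s.
Angle swept by the target during transfer: ω₂·t = 1.4269 rad = 81.755°.
The satellite traverses 180° on the transfer ellipse, so the target must lead by 180° − 81.755° = 98.2°.

φ = 98.2°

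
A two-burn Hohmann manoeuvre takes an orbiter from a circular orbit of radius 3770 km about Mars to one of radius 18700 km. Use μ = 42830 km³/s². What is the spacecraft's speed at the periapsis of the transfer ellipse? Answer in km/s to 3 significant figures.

Transfer-ellipse semi-major axis a_t = (r₁ + r₂)/2 = (3770 + 18700)/2 = 11235 km.
The periapsis of the transfer ellipse is at r = 3770 km.
Vis-viva: v = √[μ(2/r − 1/a_t)] = √[42830 × (2/3770 − 1/11235)] = 4.348 km/s.

v = 4.35 km/s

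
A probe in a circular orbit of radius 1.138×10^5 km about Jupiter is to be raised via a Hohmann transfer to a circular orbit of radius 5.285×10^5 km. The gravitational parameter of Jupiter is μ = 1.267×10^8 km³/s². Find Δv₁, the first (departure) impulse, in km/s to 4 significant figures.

Transfer-ellipse semi-major axis a_t = (r₁ + r₂)/2 = (1.138×10^5 + 5.285×10^5)/2 = 3.2115×10^5 km.
Circular speed at r = 1.138×10^5 km: v_c = √(μ/r) = 33.367 km/s.
Transfer-orbit speed at the same r (vis-viva, a = a_t): v_t = √[μ(2/r − 1/a_t)] = 42.804 km/s.
Δv₁ = |v_t − v_c| = |42.804 − 33.367| = 9.437 km/s.

Δv₁ = 9.437 km/s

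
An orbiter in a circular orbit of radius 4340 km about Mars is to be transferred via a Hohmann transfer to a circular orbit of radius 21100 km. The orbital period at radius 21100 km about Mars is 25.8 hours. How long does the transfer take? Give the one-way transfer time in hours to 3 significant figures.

t = 6.04 hours

From Kepler's third law T² = 4π²r³/μ at r = 21100 km, T = 25.8 hours = 25.8 × 3600 s = 92880 s: μ = 4π²r³/T² = 42989.5 km³/s².
Semi-major axis of the transfer orbit: a_t = (4340 + 21100)/2 = 12720 km.
By Kepler's third law the transfer-orbit period is T = 2π√(a_t³/μ), so t = T/2 = 21740 s.
Converting: 21740 s ÷ 3600 s/hour = 6.04 hours.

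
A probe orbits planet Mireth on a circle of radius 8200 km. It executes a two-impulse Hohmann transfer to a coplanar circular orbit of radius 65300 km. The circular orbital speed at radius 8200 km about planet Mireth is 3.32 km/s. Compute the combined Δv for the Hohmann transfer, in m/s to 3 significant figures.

Δv = 1730 m/s

From the circular-orbit relation v² = μ/r at r = 8200 km: μ = v²r = (3.32)² × 8200 = 90383.7 km³/s².
Transfer-ellipse semi-major axis a_t = (r₁ + r₂)/2 = (8200 + 65300)/2 = 36750 km.
At r₁ the circular-orbit speed is v₁ = √(μ/r₁) = 3.3200 km/s.
Transfer-orbit speed at r₁ (vis-viva equation): v_p = √[μ(2/r₁ − 1/a_t)] = 4.4255 km/s.
First burn Δv₁ = |v_p − v₁| = 1.1055 km/s.
At r₂, v₂ = √(μ/r₂) = 1.17649 km/s.
Transfer-orbit speed at r₂: v_a = √[μ(2/r₂ − 1/a_t)] = 0.555734 km/s.
Second burn Δv₂ = |v₂ − v_a| = 0.62076 km/s.
Δv = Δv₁ + Δv₂ = 1.1055 + 0.62076 = 1.726 km/s.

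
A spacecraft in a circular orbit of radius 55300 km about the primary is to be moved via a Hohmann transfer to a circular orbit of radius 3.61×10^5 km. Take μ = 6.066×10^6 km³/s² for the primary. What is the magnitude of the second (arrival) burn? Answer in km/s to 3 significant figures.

Δv₂ = 1.99 km/s

The Hohmann ellipse has a_t = (r₁ + r₂)/2 = 2.0815×10^5 km.
On the circular orbit at r = 3.610×10^5 km, v_c = √(μ/r) = 4.099 km/s.
Vis-viva on the transfer ellipse at r = 3.610×10^5 km gives v_t = √[μ(2/r − 1/a_t)] = 2.113 km/s.
Δv₂ = |v_t − v_c| = |2.113 − 4.099| = 1.986 km/s.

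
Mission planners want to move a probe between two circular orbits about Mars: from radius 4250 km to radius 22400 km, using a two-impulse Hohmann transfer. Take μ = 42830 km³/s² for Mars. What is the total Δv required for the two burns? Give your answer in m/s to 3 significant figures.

Δv = 1540 m/s

The Hohmann ellipse has a_t = (r₁ + r₂)/2 = 13325 km.
At r₁ the circular-orbit speed is v₁ = √(μ/r₁) = 3.1745 km/s.
Transfer-orbit speed at r₁ (vis-viva equation): v_p = √[μ(2/r₁ − 1/a_t)] = 4.1159 km/s.
First burn Δv₁ = |v_p − v₁| = 0.9414 km/s.
Circular speed at r₂: v₂ = √(μ/r₂) = 1.38277 km/s.
Transfer-orbit speed at r₂: v_a = √[μ(2/r₂ − 1/a_t)] = 0.780928 km/s.
Second burn Δv₂ = |v₂ − v_a| = 0.6018 km/s.
Δv = Δv₁ + Δv₂ = 0.9414 + 0.6018 = 1.543 km/s.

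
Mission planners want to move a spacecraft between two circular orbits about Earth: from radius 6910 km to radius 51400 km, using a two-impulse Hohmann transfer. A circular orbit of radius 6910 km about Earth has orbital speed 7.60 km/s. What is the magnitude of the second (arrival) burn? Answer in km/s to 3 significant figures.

From the circular-orbit relation v² = μ/r at r = 6910 km: μ = v²r = (7.60)² × 6910 = 3.99122×10^5 km³/s².
Semi-major axis of the transfer orbit: a_t = (6910 + 51400)/2 = 29155 km.
On the circular orbit at r = 51400 km, v_c = √(μ/r) = 2.787 km/s.
Transfer-orbit speed at the same r (vis-viva, a = a_t): v_t = √[μ(2/r − 1/a_t)] = 1.357 km/s.
Δv₂ = |v_t − v_c| = |1.357 − 2.787| = 1.430 km/s.

Δv₂ = 1.43 km/s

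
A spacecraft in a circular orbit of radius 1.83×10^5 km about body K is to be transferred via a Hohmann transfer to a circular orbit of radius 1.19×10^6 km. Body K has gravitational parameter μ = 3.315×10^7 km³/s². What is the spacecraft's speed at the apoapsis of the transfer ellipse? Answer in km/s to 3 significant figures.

v = 2.73 km/s

The Hohmann ellipse has a_t = (r₁ + r₂)/2 = 6.865×10^5 km.
At apoapsis, r = 1.190×10^6 km.
Applying v² = μ(2/r − 1/a_t): v = 2.725 km/s.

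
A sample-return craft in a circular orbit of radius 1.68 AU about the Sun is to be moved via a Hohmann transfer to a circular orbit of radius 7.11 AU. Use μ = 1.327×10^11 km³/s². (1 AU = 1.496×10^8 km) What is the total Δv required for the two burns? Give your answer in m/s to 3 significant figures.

In km: r₁ = 1.68 × 1.496×10^8 = 2.51328×10^8 km; r₂ = 7.11 × 1.496×10^8 = 1.063656×10^9 km.
The Hohmann ellipse has a_t = (r₁ + r₂)/2 = 6.57492×10^8 km.
At r₁ the circular-orbit speed is v₁ = √(μ/r₁) = 22.978 km/s.
Transfer-orbit speed at r₁ (v² = μ(2/r − 1/a)): v_p = √[μ(2/r₁ − 1/a_t)] = 29.226 km/s.
First burn Δv₁ = |v_p − v₁| = 6.248 km/s.
At r₂, v₂ = √(μ/r₂) = 11.17 km/s.
Transfer-orbit speed at r₂: v_a = √[μ(2/r₂ − 1/a_t)] = 6.906 km/s.
Second burn Δv₂ = |v₂ − v_a| = 4.264 km/s.
Total Δv = Δv₁ + Δv₂ = 10.51 km/s.

Δv = 10500 m/s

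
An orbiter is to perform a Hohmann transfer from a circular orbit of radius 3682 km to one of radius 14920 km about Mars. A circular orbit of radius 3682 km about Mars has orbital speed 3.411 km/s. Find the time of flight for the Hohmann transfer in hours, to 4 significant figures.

From the circular-orbit relation v² = μ/r at r = 3682 km: μ = v²r = (3.411)² × 3682 = 42839.8 km³/s².
Transfer-ellipse semi-major axis a_t = (r₁ + r₂)/2 = (3682 + 14920)/2 = 9301 km.
Half the transfer-orbit period gives t = π√(a_t³/μ) = 13615 s.
Converting: 13615 s ÷ 3600 s/hour = 3.782 hours.

t = 3.782 hours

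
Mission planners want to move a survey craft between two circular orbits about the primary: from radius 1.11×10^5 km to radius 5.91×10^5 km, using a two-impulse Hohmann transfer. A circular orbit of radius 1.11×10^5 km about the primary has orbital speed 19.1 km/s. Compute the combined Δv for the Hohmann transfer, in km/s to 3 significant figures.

Δv = 9.31 km/s

From the circular-orbit relation v² = μ/r at r = 1.11×10^5 km: μ = v²r = (19.1)² × 1.11×10^5 = 4.04939×10^7 km³/s².
Semi-major axis of the transfer orbit: a_t = (1.110×10^5 + 5.910×10^5)/2 = 3.510×10^5 km.
Circular speed at r₁: v₁ = √(μ/r₁) = √(4.04939×10^7/1.110×10^5) = 19.100 km/s.
Transfer-orbit speed at r₁ (vis-viva): v_p = √[μ(2/r₁ − 1/a_t)] = 24.784 km/s.
First burn Δv₁ = |v_p − v₁| = 5.684 km/s.
At r₂, v₂ = √(μ/r₂) = 8.278 km/s.
Transfer-orbit speed at r₂: v_a = √[μ(2/r₂ − 1/a_t)] = 4.655 km/s.
Second burn Δv₂ = |v₂ − v_a| = 3.623 km/s.
Total Δv = Δv₁ + Δv₂ = 9.307 km/s.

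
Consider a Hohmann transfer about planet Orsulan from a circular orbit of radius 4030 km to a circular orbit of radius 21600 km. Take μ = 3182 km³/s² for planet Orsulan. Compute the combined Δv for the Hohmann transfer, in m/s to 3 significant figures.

Δv = 434 m/s

Semi-major axis of the transfer orbit: a_t = (4030 + 21600)/2 = 12815 km.
At r₁ the circular-orbit speed is v₁ = √(μ/r₁) = 0.88858 km/s.
Transfer-orbit speed at r₁ (vis-viva): v_p = √[μ(2/r₁ − 1/a_t)] = 1.1536 km/s.
First burn Δv₁ = |v_p − v₁| = 0.2650 km/s.
At r₂, v₂ = √(μ/r₂) = 0.3838 km/s.
Transfer-orbit speed at r₂: v_a = √[μ(2/r₂ − 1/a_t)] = 0.2152 km/s.
Second burn Δv₂ = |v₂ − v_a| = 0.1686 km/s.
Total Δv = Δv₁ + Δv₂ = 0.4336 km/s.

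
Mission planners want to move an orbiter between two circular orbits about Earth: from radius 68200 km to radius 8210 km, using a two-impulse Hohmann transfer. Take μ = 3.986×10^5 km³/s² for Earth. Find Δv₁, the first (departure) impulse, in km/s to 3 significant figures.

Semi-major axis of the transfer orbit: a_t = (68200 + 8210)/2 = 38205 km.
On the circular orbit at r = 68200 km, v_c = √(μ/r) = 2.418 km/s.
Vis-viva on the transfer ellipse at r = 68200 km gives v_t = √[μ(2/r − 1/a_t)] = 1.121 km/s.
Δv₁ = |v_t − v_c| = |1.121 − 2.418| = 1.297 km/s.

Δv₁ = 1.30 km/s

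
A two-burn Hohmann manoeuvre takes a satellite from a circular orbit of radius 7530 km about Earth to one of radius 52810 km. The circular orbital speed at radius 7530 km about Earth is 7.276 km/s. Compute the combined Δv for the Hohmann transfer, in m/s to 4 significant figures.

From the circular-orbit relation v² = μ/r at r = 7530 km: μ = v²r = (7.276)² × 7530 = 3.98640×10^5 km³/s².
The Hohmann ellipse has a_t = (r₁ + r₂)/2 = 30170 km.
At r₁ the circular-orbit speed is v₁ = √(μ/r₁) = 7.276 km/s.
Transfer-orbit speed at r₁ (vis-viva): v_p = √[μ(2/r₁ − 1/a_t)] = 9.626 km/s.
First burn Δv₁ = |v_p − v₁| = 2.350 km/s.
At r₂, v₂ = √(μ/r₂) = 2.7475 km/s.
Transfer-orbit speed at r₂: v_a = √[μ(2/r₂ − 1/a_t)] = 1.3726 km/s.
Second burn Δv₂ = |v₂ − v_a| = 1.375 km/s.
Δv = Δv₁ + Δv₂ = 2.350 + 1.375 = 3.725 km/s.

Δv = 3725 m/s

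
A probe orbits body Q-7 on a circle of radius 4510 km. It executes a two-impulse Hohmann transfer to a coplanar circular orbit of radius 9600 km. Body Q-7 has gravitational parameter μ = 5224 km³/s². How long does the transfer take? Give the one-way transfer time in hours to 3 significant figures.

Transfer-ellipse semi-major axis a_t = (r₁ + r₂)/2 = (4510 + 9600)/2 = 7055 km.
By Kepler's third law the transfer-orbit period is T = 2π√(a_t³/μ), so t = T/2 = 25757 s.
Converting: 25757 s ÷ 3600 s/hour = 7.15 hours.

t = 7.15 hours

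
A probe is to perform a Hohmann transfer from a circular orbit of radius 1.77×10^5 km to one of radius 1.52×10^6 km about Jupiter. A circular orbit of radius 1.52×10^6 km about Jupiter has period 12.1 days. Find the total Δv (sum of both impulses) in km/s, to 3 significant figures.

From Kepler's third law T² = 4π²r³/μ at r = 1.52×10^6 km, T = 12.1 days = 12.1 × 86400 s = 1.04544×10^6 s: μ = 4π²r³/T² = 1.26851×10^8 km³/s².
The Hohmann ellipse has a_t = (r₁ + r₂)/2 = 8.485×10^5 km.
At r₁ the circular-orbit speed is v₁ = √(μ/r₁) = 26.77 km/s.
Transfer-orbit speed at r₁ (v² = μ(2/r − 1/a)): v_p = √[μ(2/r₁ − 1/a_t)] = 35.83 km/s.
First burn Δv₁ = |v_p − v₁| = 9.060 km/s.
Circular speed at r₂: v₂ = √(μ/r₂) = 9.135 km/s.
Transfer-orbit speed at r₂: v_a = √[μ(2/r₂ − 1/a_t)] = 4.172 km/s.
Second burn Δv₂ = |v₂ − v_a| = 4.963 km/s.
Δv = Δv₁ + Δv₂ = 9.060 + 4.963 = 14.02 km/s.

Δv = 14.0 km/s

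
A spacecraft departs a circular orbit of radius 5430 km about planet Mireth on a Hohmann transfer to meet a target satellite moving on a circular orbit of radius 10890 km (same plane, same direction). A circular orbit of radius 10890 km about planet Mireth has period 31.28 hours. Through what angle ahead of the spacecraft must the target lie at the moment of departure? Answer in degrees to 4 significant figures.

φ = 63.25°

From Kepler's third law T² = 4π²r³/μ at r = 10890 km, T = 31.28 hours = 31.28 × 3600 s = 1.12608×10^5 s: μ = 4π²r³/T² = 4020.73 km³/s².
Semi-major axis of the transfer orbit: a_t = (5430 + 10890)/2 = 8160 km.
The half-period of the transfer ellipse is t = π√(a_t³/μ) = 36520 s.
Target angular speed ω₂ = √(μ/r₂³) = 5.5797×10^-5 rad/s.
Angle swept by the target during transfer: ω₂·t = 2.0377 rad = 116.75°.
Arrival is 180° from departure on the ellipse, so φ = 180° − 116.75° = 63.25°.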